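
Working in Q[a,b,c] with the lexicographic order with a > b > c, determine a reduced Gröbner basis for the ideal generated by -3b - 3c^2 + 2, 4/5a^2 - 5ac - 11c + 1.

The reduced Gröbner basis is the canonical form of the ideal for this ordering.

f_1 = -3b - 3c^2 + 2, LT = b.
f_2 = 4/5a^2 - 5ac - 11c + 1, LT = a^2.

The S-polynomials (S(f_1,f_2)) all reduce to 0 modulo the current basis, so we have a Gröbner basis.

G = {a^2 - 25/4ac - 55/4c + 5/4, b + c^2 - 2/3}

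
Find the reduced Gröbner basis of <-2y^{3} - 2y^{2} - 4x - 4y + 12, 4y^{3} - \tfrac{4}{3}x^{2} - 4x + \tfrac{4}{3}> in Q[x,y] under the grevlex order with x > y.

G = {y^{3} + y^{2} + 2x + 2y - 6, x^{2} + 3y^{2} + 9x + 6y - 19}

f_1 = -2y^{3} - 2y^{2} - 4x - 4y + 12, LT = y^{3}.
f_2 = 4y^{3} - \tfrac{4}{3}x^{2} - 4x + \tfrac{4}{3}, LT = y^{3}.

S(f_1,f_2): lcm = y^{3}. S = \tfrac{1}{3}x^{2} + y^{2} + 3x + 2y - \tfrac{19}{3}.
  leading term x^{2}: no divisor's leading term divides it; move \tfrac{1}{3}x^{2} to the remainder.
  leading term y^{2}: no divisor's leading term divides it; move y^{2} to the remainder.
  leading term x: no divisor's leading term divides it; move 3x to the remainder.
  leading term y: no divisor's leading term divides it; move 2y to the remainder.
  leading term 1: no divisor's leading term divides it; move -\tfrac{19}{3} to the remainder.
  remainder \tfrac{1}{3}x^{2} + y^{2} + 3x + 2y - \tfrac{19}{3} ≠ 0; add g_3 = \tfrac{1}{3}x^{2} + y^{2} + 3x + 2y - \tfrac{19}{3} to the basis.

S(f_1,g_3): leading monomials are coprime, so the S-polynomial reduces to 0 (Buchberger's first criterion).
S(f_2,g_3): leading monomials are coprime, so the S-polynomial reduces to 0 (Buchberger's first criterion).
Every S-polynomial of the final basis reduces to 0, so we have a Gröbner basis.
Inter-reduce: drop elements whose leading term is divisible by another's, tail-reduce, and make monic.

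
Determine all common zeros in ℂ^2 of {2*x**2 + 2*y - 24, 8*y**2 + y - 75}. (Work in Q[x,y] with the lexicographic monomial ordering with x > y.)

{(-11*sqrt(2)/4, -25/8), (11*sqrt(2)/4, -25/8), (-3, 3), (3, 3)}

Compute a lex Gröbner basis by Buchberger's algorithm.
f_1 = 2*x**2 + 2*y - 24, LT = x**2.
f_2 = 8*y**2 + y - 75, LT = y**2.

The S-polynomials (S(f_1,f_2)) all reduce to 0 modulo the current basis, so we have a Gröbner basis.
Inter-reduce: drop elements whose leading term is divisible by another's, tail-reduce, and make monic.
Reduced Gröbner basis: {x**2 + y - 12, y**2 + 1/8*y - 75/8}.

The lex basis is triangular: the last element involves only y. Solving y**2 + 1/8*y - 75/8 = 0 gives y ∈ {-25/8, 3}; substituting each value into the earlier elements determines the remaining variables.
  y = -25/8: the earlier basis element becomes x**2 - 121/8 = 0, giving x = -11*sqrt(2)/4, 11*sqrt(2)/4 — points (-11*sqrt(2)/4, -25/8), (11*sqrt(2)/4, -25/8).
  y = 3: the earlier basis element becomes x**2 - 9 = 0, giving x = -3, 3 — points (-3, 3), (3, 3).
Check: every point annihilates each of the original generators.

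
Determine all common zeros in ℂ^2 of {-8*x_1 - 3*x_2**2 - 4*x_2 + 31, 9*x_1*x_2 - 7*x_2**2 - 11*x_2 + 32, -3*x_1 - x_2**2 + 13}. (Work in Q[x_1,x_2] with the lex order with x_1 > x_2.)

{(4, -1)}

Compute a lex Gröbner basis by Buchberger's algorithm.
f_1 = -8*x_1 - 3*x_2**2 - 4*x_2 + 31, LT = x_1.
f_2 = 9*x_1*x_2 - 7*x_2**2 - 11*x_2 + 32, LT = x_1*x_2.
f_3 = -3*x_1 - x_2**2 + 13, LT = x_1.

S(f_1,f_2): lcm = x_1*x_2. S = 3/8*x_2**3 + 23/18*x_2**2 - 191/72*x_2 - 32/9.
  leading term x_2**3: no divisor's leading term divides it; move 3/8*x_2**3 to the remainder.
  leading term x_2**2: no divisor's leading term divides it; move 23/18*x_2**2 to the remainder.
  leading term x_2: no divisor's leading term divides it; move -191/72*x_2 to the remainder.
  leading term 1: no divisor's leading term divides it; move -32/9 to the remainder.
  remainder 3/8*x_2**3 + 23/18*x_2**2 - 191/72*x_2 - 32/9 ≠ 0; add h_4 = 3/8*x_2**3 + 23/18*x_2**2 - 191/72*x_2 - 32/9 to the basis.

S(f_1,f_3): lcm = x_1. S = 1/24*x_2**2 + 1/2*x_2 + 11/24.
  leading term x_2**2: no divisor's leading term divides it; move 1/24*x_2**2 to the remainder.
  leading term x_2: no divisor's leading term divides it; move 1/2*x_2 to the remainder.
  leading term 1: no divisor's leading term divides it; move 11/24 to the remainder.
  remainder 1/24*x_2**2 + 1/2*x_2 + 11/24 ≠ 0; add h_5 = 1/24*x_2**2 + 1/2*x_2 + 11/24 to the basis.

S(f_2,f_3): lcm = x_1*x_2. S = -1/3*x_2**3 - 7/9*x_2**2 + 28/9*x_2 + 32/9.
  leading term x_2**3: subtract (-8/9)·h_4 from -1/3*x_2**3 - 7/9*x_2**2 + 28/9*x_2 + 32/9 → 29/81*x_2**2 + 61/81*x_2 + 32/81
  leading term x_2**2: subtract (232/27)·h_5 from 29/81*x_2**2 + 61/81*x_2 + 32/81 → -287/81*x_2 - 287/81
  leading term x_2: no divisor's leading term divides it; move -287/81*x_2 to the remainder.
  leading term 1: no divisor's leading term divides it; move -287/81 to the remainder.
  remainder -287/81*x_2 - 287/81 ≠ 0; add h_6 = -287/81*x_2 - 287/81 to the basis.

The other S-polynomials (S(f_1,h_4), S(f_2,h_4), S(f_3,h_4), S(f_1,h_5), S(f_2,h_5), S(f_3,h_5), S(h_4,h_5), S(f_1,h_6), S(f_2,h_6), S(f_3,h_6), S(h_4,h_6), S(h_5,h_6)) all reduce to 0 modulo the current basis, so we have a Gröbner basis.
Inter-reduce: drop elements whose leading term is divisible by another's, tail-reduce, and make monic.
Reduced Gröbner basis: {x_1 - 4, x_2 + 1}.

A lex Gröbner basis eliminates variables successively. Here x_2 + 1 depends only on x_2, with roots {-1}; lifting each root through the earlier basis elements recovers the full solutions.
  x_2 = -1: the earlier basis element becomes x_1 - 4 = 0, giving x_1 = 4 — point (4, -1).
Substituting each solution back into the original system confirms all equations vanish.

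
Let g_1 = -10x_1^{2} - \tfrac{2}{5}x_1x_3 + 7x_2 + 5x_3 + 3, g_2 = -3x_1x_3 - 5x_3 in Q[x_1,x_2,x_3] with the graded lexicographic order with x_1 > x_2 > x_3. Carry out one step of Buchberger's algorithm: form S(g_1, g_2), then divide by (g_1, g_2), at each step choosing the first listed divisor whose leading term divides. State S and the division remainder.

S(g_1, g_2) = \tfrac{1}{25}x_1x_3^{2} - \tfrac{5}{3}x_1x_3 - \tfrac{7}{10}x_2x_3 - \tfrac{1}{2}x_3^{2} - \tfrac{3}{10}x_3; remainder on division = -\tfrac{7}{10}x_2x_3 - \tfrac{17}{30}x_3^{2} + \tfrac{223}{90}x_3.

lcm(LM(g_1), LM(g_2)) = x_1^{2}x_3.
S = (lcm/LT(g_1))·g_1 − (lcm/LT(g_2))·g_2 = \tfrac{1}{25}x_1x_3^{2} - \tfrac{5}{3}x_1x_3 - \tfrac{7}{10}x_2x_3 - \tfrac{1}{2}x_3^{2} - \tfrac{3}{10}x_3.
Reduce S modulo (g_1, g_2) in that order:
  leading term x_1x_3^{2}: subtract (-\tfrac{1}{75}x_3)·g_2 from \tfrac{1}{25}x_1x_3^{2} - \tfrac{5}{3}x_1x_3 - \tfrac{7}{10}x_2x_3 - \tfrac{1}{2}x_3^{2} - \tfrac{3}{10}x_3 → -\tfrac{5}{3}x_1x_3 - \tfrac{7}{10}x_2x_3 - \tfrac{17}{30}x_3^{2} - \tfrac{3}{10}x_3
  leading term x_1x_3: subtract (\tfrac{5}{9})·g_2 from -\tfrac{5}{3}x_1x_3 - \tfrac{7}{10}x_2x_3 - \tfrac{17}{30}x_3^{2} - \tfrac{3}{10}x_3 → -\tfrac{7}{10}x_2x_3 - \tfrac{17}{30}x_3^{2} + \tfrac{223}{90}x_3
  leading term x_2x_3: no divisor's leading term divides it; move -\tfrac{7}{10}x_2x_3 to the remainder.
  leading term x_3^{2}: no divisor's leading term divides it; move -\tfrac{17}{30}x_3^{2} to the remainder.
  leading term x_3: no divisor's leading term divides it; move \tfrac{223}{90}x_3 to the remainder.
The remainder -\tfrac{7}{10}x_2x_3 - \tfrac{17}{30}x_3^{2} + \tfrac{223}{90}x_3 is nonzero, so it would be added as the next basis element.
This is the inner loop of Buchberger's algorithm — each nonzero remainder becomes a new basis element.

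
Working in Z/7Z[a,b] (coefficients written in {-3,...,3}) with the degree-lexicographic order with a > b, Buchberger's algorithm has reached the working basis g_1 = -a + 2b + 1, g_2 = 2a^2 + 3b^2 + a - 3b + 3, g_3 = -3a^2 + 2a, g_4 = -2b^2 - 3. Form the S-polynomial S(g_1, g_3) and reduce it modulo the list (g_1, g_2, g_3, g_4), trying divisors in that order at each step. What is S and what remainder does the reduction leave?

lcm(LM(g_1), LM(g_3)) = a^2.
S = (lcm/LT(g_1))·g_1 − (lcm/LT(g_3))·g_3 = -2ab + 2a.
Reduce S modulo (g_1, g_2, g_3, g_4) in that order:
  leading term ab: subtract (2b)·g_1 from -2ab + 2a → 3b^2 + 2a - 2b
  leading term b^2: subtract (2)·g_4 from 3b^2 + 2a - 2b → 2a - 2b - 1
  leading term a: subtract (-2)·g_1 from 2a - 2b - 1 → 2b + 1
  leading term b: no divisor's leading term divides it; move 2b to the remainder.
  leading term 1: no divisor's leading term divides it; move 1 to the remainder.
The remainder 2b + 1 is nonzero, so it would be added as the next basis element.

S(g_1, g_3) = -2ab + 2a; remainder on division = 2b + 1.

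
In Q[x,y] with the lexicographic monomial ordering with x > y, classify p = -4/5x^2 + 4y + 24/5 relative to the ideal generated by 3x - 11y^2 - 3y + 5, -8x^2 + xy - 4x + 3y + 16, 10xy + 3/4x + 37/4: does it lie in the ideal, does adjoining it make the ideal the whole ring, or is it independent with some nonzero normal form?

First compute the reduced Gröbner basis of I by Buchberger's algorithm.
f_1 = 3x - 11y^2 - 3y + 5, LT = x.
f_2 = -8x^2 + xy - 4x + 3y + 16, LT = x^2.
f_3 = 10xy + 3/4x + 37/4, LT = xy.

S(f_1,f_2): lcm = x^2. S = -11/3xy^2 - 7/8xy + 7/6x + 3/8y + 2.
  leading term xy^2: subtract (-11/9y^2)·f_1 from -11/3xy^2 - 7/8xy + 7/6x + 3/8y + 2 → -7/8xy + 7/6x - 121/9y^4 - 11/3y^3 + 55/9y^2 + 3/8y + 2
  leading term xy: subtract (-7/24y)·f_1 from -7/8xy + 7/6x - 121/9y^4 - 11/3y^3 + 55/9y^2 + 3/8y + 2 → 7/6x - 121/9y^4 - 55/8y^3 + 377/72y^2 + 11/6y + 2
  leading term x: subtract (7/18)·f_1 from 7/6x - 121/9y^4 - 55/8y^3 + 377/72y^2 + 11/6y + 2 → -121/9y^4 - 55/8y^3 + 685/72y^2 + 3y + 1/18
  leading term y^4: no divisor's leading term divides it; move -121/9y^4 to the remainder.
  leading term y^3: no divisor's leading term divides it; move -55/8y^3 to the remainder.
  leading term y^2: no divisor's leading term divides it; move 685/72y^2 to the remainder.
  leading term y: no divisor's leading term divides it; move 3y to the remainder.
  leading term 1: no divisor's leading term divides it; move 1/18 to the remainder.
  remainder -121/9y^4 - 55/8y^3 + 685/72y^2 + 3y + 1/18 ≠ 0; add h_4 = -121/9y^4 - 55/8y^3 + 685/72y^2 + 3y + 1/18 to the basis.

S(f_1,f_3): lcm = xy. S = -3/40x - 11/3y^3 - y^2 + 5/3y - 37/40.
  leading term x: subtract (-1/40)·f_1 from -3/40x - 11/3y^3 - y^2 + 5/3y - 37/40 → -11/3y^3 - 51/40y^2 + 191/120y - 4/5
  leading term y^3: no divisor's leading term divides it; move -11/3y^3 to the remainder.
  leading term y^2: no divisor's leading term divides it; move -51/40y^2 to the remainder.
  leading term y: no divisor's leading term divides it; move 191/120y to the remainder.
  leading term 1: no divisor's leading term divides it; move -4/5 to the remainder.
  remainder -11/3y^3 - 51/40y^2 + 191/120y - 4/5 ≠ 0; add h_5 = -11/3y^3 - 51/40y^2 + 191/120y - 4/5 to the basis.

S(f_2,f_3): lcm = x^2y. S = -3/40x^2 - 1/8xy^2 + 1/2xy - 37/40x - 3/8y^2 - 2y.
  leading term x^2: subtract (-1/40x)·f_1 from -3/40x^2 - 1/8xy^2 + 1/2xy - 37/40x - 3/8y^2 - 2y → -2/5xy^2 + 17/40xy - 4/5x - 3/8y^2 - 2y
  leading term xy^2: subtract (-2/15y^2)·f_1 from -2/5xy^2 + 17/40xy - 4/5x - 3/8y^2 - 2y → 17/40xy - 4/5x - 22/15y^4 - 2/5y^3 + 7/24y^2 - 2y
  leading term xy: subtract (17/120y)·f_1 from 17/40xy - 4/5x - 22/15y^4 - 2/5y^3 + 7/24y^2 - 2y → -4/5x - 22/15y^4 + 139/120y^3 + 43/60y^2 - 65/24y
  leading term x: subtract (-4/15)·f_1 from -4/5x - 22/15y^4 + 139/120y^3 + 43/60y^2 - 65/24y → -22/15y^4 + 139/120y^3 - 133/60y^2 - 421/120y + 4/3
  leading term y^4: subtract (6/55)·h_4 from -22/15y^4 + 139/120y^3 - 133/60y^2 - 421/120y + 4/3 → 229/120y^3 - 179/55y^2 - 5063/1320y + 73/55
  leading term y^3: subtract (-229/440)·h_5 from 229/120y^3 - 179/55y^2 - 5063/1320y + 73/55 → -6269/1600y^2 - 52927/17600y + 501/550
  leading term y^2: no divisor's leading term divides it; move -6269/1600y^2 to the remainder.
  leading term y: no divisor's leading term divides it; move -52927/17600y to the remainder.
  leading term 1: no divisor's leading term divides it; move 501/550 to the remainder.
  remainder -6269/1600y^2 - 52927/17600y + 501/550 ≠ 0; add h_6 = -6269/1600y^2 - 52927/17600y + 501/550 to the basis.

S(f_3,h_4): lcm = xy^4. S = -24/55xy^3 + 685/968xy^2 + 27/121xy + 1/242x + 37/40y^3.
  leading term xy^3: subtract (-8/55y^3)·f_1 from -24/55xy^3 + 685/968xy^2 + 27/121xy + 1/242x + 37/40y^3 → 685/968xy^2 + 27/121xy + 1/242x - 8/5y^5 - 24/55y^4 + 727/440y^3
  leading term xy^2: subtract (685/2904y^2)·f_1 from 685/968xy^2 + 27/121xy + 1/242x - 8/5y^5 - 24/55y^4 + 727/440y^3 → 27/121xy + 1/242x - 8/5y^5 + 259/120y^4 + 5711/2420y^3 - 3425/2904y^2
  leading term xy: subtract (9/121y)·f_1 from 27/121xy + 1/242x - 8/5y^5 + 259/120y^4 + 5711/2420y^3 - 3425/2904y^2 → 1/242x - 8/5y^5 + 259/120y^4 + 7691/2420y^3 - 2777/2904y^2 - 45/121y
  leading term x: subtract (1/726)·f_1 from 1/242x - 8/5y^5 + 259/120y^4 + 7691/2420y^3 - 2777/2904y^2 - 45/121y → -8/5y^5 + 259/120y^4 + 7691/2420y^3 - 911/968y^2 - 89/242y - 5/726
  leading term y^5: subtract (72/605y)·h_4 from -8/5y^5 + 259/120y^4 + 7691/2420y^3 - 911/968y^2 - 89/242y - 5/726 → 3929/1320y^4 + 4951/2420y^3 - 6283/4840y^2 - 453/1210y - 5/726
  leading term y^4: subtract (-11787/53240)·h_4 from 3929/1320y^4 + 4951/2420y^3 - 6283/4840y^2 - 453/1210y - 5/726 → 20281/38720y^3 + 1032653/1277760y^2 + 15429/53240y + 1729/319440
  leading term y^3: subtract (-60843/425920)·h_5 from 20281/38720y^3 + 1032653/1277760y^2 + 15429/53240y + 1729/319440 → 2908831/4646400y^2 + 8810951/17036800y - 43471/399300
  leading term y^2: subtract (-2908831/18205176)·h_6 from 2908831/4646400y^2 + 8810951/17036800y - 43471/399300 → 73449107/2002569360y + 73449107/2002569360
  leading term y: no divisor's leading term divides it; move 73449107/2002569360y to the remainder.
  leading term 1: no divisor's leading term divides it; move 73449107/2002569360 to the remainder.
  remainder 73449107/2002569360y + 73449107/2002569360 ≠ 0; add h_7 = 73449107/2002569360y + 73449107/2002569360 to the basis.

The other S-polynomials (S(f_1,h_4), S(f_2,h_4), S(f_1,h_5), S(f_2,h_5), S(f_3,h_5), S(h_4,h_5), S(f_1,h_6), S(f_2,h_6), S(f_3,h_6), S(h_4,h_6), S(h_5,h_6), S(f_1,h_7), S(f_2,h_7), S(f_3,h_7), S(h_4,h_7), S(h_5,h_7), S(h_6,h_7)) all reduce to 0 modulo the current basis, so we have a Gröbner basis.
Inter-reduce: drop elements whose leading term is divisible by another's, tail-reduce, and make monic.
Reduced Gröbner basis: {x - 1, y + 1}.
Label its elements g_1 = x - 1, g_2 = y + 1.

Reduce p = -4/5x^2 + 4y + 24/5 modulo G:
  leading term x^2: subtract (-4/5x)·g_1 from -4/5x^2 + 4y + 24/5 → -4/5x + 4y + 24/5
  leading term x: subtract (-4/5)·g_1 from -4/5x + 4y + 24/5 → 4y + 4
  leading term y: subtract (4)·g_2 from 4y + 4 → 0
  normal form = 0.
Since the normal form is 0, p ∈ I.

Ideal membership is decidable via reduction modulo a Gröbner basis.

-4/5x^2 + 4y + 24/5 lies in I (it reduces to 0).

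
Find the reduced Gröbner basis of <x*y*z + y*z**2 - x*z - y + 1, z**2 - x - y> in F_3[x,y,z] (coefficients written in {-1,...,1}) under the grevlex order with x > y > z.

G = {x**2*y + x*y**2 + y**2*z - x**2 + x*y - y**2 + x*z - y*z + y + z - 1, x*y*z + x*y + y**2 - x*z - y + 1, z**2 - x - y}

f_1 = x*y*z + y*z**2 - x*z - y + 1, LT = x*y*z.
f_2 = z**2 - x - y, LT = z**2.

S(f_1,f_2): lcm = x*y*z**2. S = y*z**3 + x**2*y + x*y**2 - x*z**2 - y*z + z.
  reduce S modulo (f_1, f_2):
  remainder x**2*y + x*y**2 + y**2*z - x**2 + x*y - y**2 + x*z - y*z + y + z - 1 ≠ 0; add g_3 = x**2*y + x*y**2 + y**2*z - x**2 + x*y - y**2 + x*z - y*z + y + z - 1 to the basis.

The other S-polynomials (S(f_1,g_3), S(f_2,g_3)) all reduce to 0 modulo the current basis, so we have a Gröbner basis.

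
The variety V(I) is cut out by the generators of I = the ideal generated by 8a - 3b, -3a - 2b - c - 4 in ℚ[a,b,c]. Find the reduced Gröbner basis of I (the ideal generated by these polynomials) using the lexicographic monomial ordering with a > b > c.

The reduced Gröbner basis is the canonical form of the ideal for this ordering.

f_1 = 8a - 3b, LT = a.
f_2 = -3a - 2b - c - 4, LT = a.

S(f_1,f_2): lcm = a. S = -25/24b - ⅓c - 4/3.
  reduce S modulo (f_1, f_2):
  remainder -25/24b - ⅓c - 4/3 ≠ 0; add g_3 = -25/24b - ⅓c - 4/3 to the basis.

The other S-polynomials (S(f_1,g_3), S(f_2,g_3)) all reduce to 0 modulo the current basis, so we have a Gröbner basis.
Inter-reduce: drop elements whose leading term is divisible by another's, tail-reduce, and make monic.

G = {a + 3/25c + 12/25, b + 8/25c + 32/25}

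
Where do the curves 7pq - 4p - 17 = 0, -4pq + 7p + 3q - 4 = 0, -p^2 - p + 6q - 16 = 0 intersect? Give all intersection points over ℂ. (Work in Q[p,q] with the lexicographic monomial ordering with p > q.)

Compute a lex Gröbner basis by Buchberger's algorithm.
f_1 = 7pq - 4p - 17, LT = pq.
f_2 = -4pq + 7p + 3q - 4, LT = pq.
f_3 = -p^2 - p + 6q - 16, LT = p^2.

S(f_1,f_2): lcm = pq. S = 33/28p + 3/4q - 24/7.
  reduce S modulo (f_1, f_2, f_3):
  remainder 33/28p + 3/4q - 24/7 ≠ 0; add h_4 = 33/28p + 3/4q - 24/7 to the basis.

S(f_1,f_3): lcm = p^2q. S = -4/7p^2 - pq - 17/7p + 6q^2 - 16q.
  reduce S modulo (f_1, f_2, f_3, h_4):
  remainder 6q^2 - 1377/77q - 27/77 ≠ 0; add h_5 = 6q^2 - 1377/77q - 27/77 to the basis.

S(f_2,f_3): lcm = p^2q. S = -7/4p^2 - 7/4pq + p + 6q^2 - 16q.
  reduce S modulo (f_1, f_2, f_3, h_4, h_5):
  remainder -2997/308q + 8991/308 ≠ 0; add h_6 = -2997/308q + 8991/308 to the basis.

The other S-polynomials (S(f_1,h_4), S(f_2,h_4), S(f_3,h_4), S(f_1,h_5), S(f_2,h_5), S(f_3,h_5), S(h_4,h_5), S(f_1,h_6), S(f_2,h_6), S(f_3,h_6), S(h_4,h_6), S(h_5,h_6)) all reduce to 0 modulo the current basis, so we have a Gröbner basis.
Inter-reduce: drop elements whose leading term is divisible by another's, tail-reduce, and make monic.
Reduced Gröbner basis: {p - 1, q - 3}.

From the last basis element, q - 3 = 0, so q takes values in {3}. Each choice, substituted upward through the basis, yields the corresponding point(s) of the solution set.
  q = 3: the earlier basis element becomes p - 1 = 0, giving p = 1 — point (1, 3).

{(1, 3)}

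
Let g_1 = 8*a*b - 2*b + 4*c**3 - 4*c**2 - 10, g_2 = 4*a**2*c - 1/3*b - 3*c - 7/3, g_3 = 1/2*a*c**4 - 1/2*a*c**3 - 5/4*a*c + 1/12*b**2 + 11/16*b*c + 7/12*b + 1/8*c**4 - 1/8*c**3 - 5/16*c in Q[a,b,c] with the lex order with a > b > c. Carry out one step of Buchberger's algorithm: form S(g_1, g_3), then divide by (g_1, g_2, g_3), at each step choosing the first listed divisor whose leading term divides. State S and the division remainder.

S(g_1, g_3) = a*b*c**3 + 5/2*a*b*c - 1/6*b**3 - 11/8*b**2*c - 7/6*b**2 - 1/2*b*c**4 + 1/4*b*c**3 + 5/8*b*c + 1/2*c**7 - 1/2*c**6 - 5/4*c**4; remainder on division = -1/6*b**3 - 11/8*b**2*c - 7/6*b**2 - 1/2*b*c**4 + 1/2*b*c**3 + 5/4*b*c + 1/2*c**7 - c**6 + 1/2*c**5 - 5/2*c**4 + 5/2*c**3 + 25/8*c.

lcm(LM(g_1), LM(g_3)) = a*b*c**4.
S = (lcm/LT(g_1))·g_1 − (lcm/LT(g_3))·g_3 = a*b*c**3 + 5/2*a*b*c - 1/6*b**3 - 11/8*b**2*c - 7/6*b**2 - 1/2*b*c**4 + 1/4*b*c**3 + 5/8*b*c + 1/2*c**7 - 1/2*c**6 - 5/4*c**4.
Reduce S modulo (g_1, g_2, g_3) in that order:
  leading term a*b*c**3: subtract (1/8*c**3)·g_1 from a*b*c**3 + 5/2*a*b*c - 1/6*b**3 - 11/8*b**2*c - 7/6*b**2 - 1/2*b*c**4 + 1/4*b*c**3 + 5/8*b*c + 1/2*c**7 - 1/2*c**6 - 5/4*c**4 → 5/2*a*b*c - 1/6*b**3 - 11/8*b**2*c - 7/6*b**2 - 1/2*b*c**4 + 1/2*b*c**3 + 5/8*b*c + 1/2*c**7 - c**6 + 1/2*c**5 - 5/4*c**4 + 5/4*c**3
  leading term a*b*c: subtract (5/16*c)·g_1 from 5/2*a*b*c - 1/6*b**3 - 11/8*b**2*c - 7/6*b**2 - 1/2*b*c**4 + 1/2*b*c**3 + 5/8*b*c + 1/2*c**7 - c**6 + 1/2*c**5 - 5/4*c**4 + 5/4*c**3 → -1/6*b**3 - 11/8*b**2*c - 7/6*b**2 - 1/2*b*c**4 + 1/2*b*c**3 + 5/4*b*c + 1/2*c**7 - c**6 + 1/2*c**5 - 5/2*c**4 + 5/2*c**3 + 25/8*c
  leading term b**3: no divisor's leading term divides it; move -1/6*b**3 to the remainder.
  leading term b**2*c: no divisor's leading term divides it; move -11/8*b**2*c to the remainder.
  leading term b**2: no divisor's leading term divides it; move -7/6*b**2 to the remainder.
  leading term b*c**4: no divisor's leading term divides it; move -1/2*b*c**4 to the remainder.
  leading term b*c**3: no divisor's leading term divides it; move 1/2*b*c**3 to the remainder.
  leading term b*c: no divisor's leading term divides it; move 5/4*b*c to the remainder.
  leading term c**7: no divisor's leading term divides it; move 1/2*c**7 to the remainder.
  leading term c**6: no divisor's leading term divides it; move -c**6 to the remainder.
  leading term c**5: no divisor's leading term divides it; move 1/2*c**5 to the remainder.
  leading term c**4: no divisor's leading term divides it; move -5/2*c**4 to the remainder.
  leading term c**3: no divisor's leading term divides it; move 5/2*c**3 to the remainder.
  leading term c: no divisor's leading term divides it; move 25/8*c to the remainder.
The remainder -1/6*b**3 - 11/8*b**2*c - 7/6*b**2 - 1/2*b*c**4 + 1/2*b*c**3 + 5/4*b*c + 1/2*c**7 - c**6 + 1/2*c**5 - 5/2*c**4 + 5/2*c**3 + 25/8*c is nonzero, so it would be added as the next basis element.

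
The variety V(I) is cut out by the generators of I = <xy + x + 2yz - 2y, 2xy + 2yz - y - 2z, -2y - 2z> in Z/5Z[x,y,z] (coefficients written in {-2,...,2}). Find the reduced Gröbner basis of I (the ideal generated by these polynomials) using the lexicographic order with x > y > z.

G = {x - z^{2}, y + z, z^{3} + z^{2} - 2z}

f_1 = xy + x + 2yz - 2y, LT = xy.
f_2 = 2xy + 2yz - y - 2z, LT = xy.
f_3 = -2y - 2z, LT = y.

S(f_1,f_2): lcm = xy. S = x + yz + y + z.
  leading term x: no divisor's leading term divides it; move x to the remainder.
  leading term yz: subtract (2z)·f_3 from yz + y + z → y - z^{2} + z
  leading term y: subtract (2)·f_3 from y - z^{2} + z → -z^{2}
  leading term z^{2}: no divisor's leading term divides it; move -z^{2} to the remainder.
  remainder x - z^{2} ≠ 0; add g_4 = x - z^{2} to the basis.

S(f_1,f_3): lcm = xy. S = -xz + x + 2yz - 2y.
  leading term xz: subtract (-z)·g_4 from -xz + x + 2yz - 2y → x + 2yz - 2y - z^{3}
  leading term x: subtract (1)·g_4 from x + 2yz - 2y - z^{3} → 2yz - 2y - z^{3} + z^{2}
  leading term yz: subtract (-z)·f_3 from 2yz - 2y - z^{3} + z^{2} → -2y - z^{3} - z^{2}
  leading term y: subtract (1)·f_3 from -2y - z^{3} - z^{2} → -z^{3} - z^{2} + 2z
  leading term z^{3}: no divisor's leading term divides it; move -z^{3} to the remainder.
  leading term z^{2}: no divisor's leading term divides it; move -z^{2} to the remainder.
  leading term z: no divisor's leading term divides it; move 2z to the remainder.
  remainder -z^{3} - z^{2} + 2z ≠ 0; add g_5 = -z^{3} - z^{2} + 2z to the basis.

The other S-polynomials (S(f_2,f_3), S(f_1,g_4), S(f_2,g_4), S(f_3,g_4), S(f_1,g_5), S(f_2,g_5), S(f_3,g_5), S(g_4,g_5)) all reduce to 0 modulo the current basis, so we have a Gröbner basis.
Inter-reduce: drop elements whose leading term is divisible by another's, tail-reduce, and make monic.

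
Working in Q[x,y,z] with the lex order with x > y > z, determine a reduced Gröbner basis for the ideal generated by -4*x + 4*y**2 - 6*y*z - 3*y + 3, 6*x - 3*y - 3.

G = {x - 1/2*y - 1/2, y**2 - 3/2*y*z - 5/4*y + 1/4}

f_1 = -4*x + 4*y**2 - 6*y*z - 3*y + 3, LT = x.
f_2 = 6*x - 3*y - 3, LT = x.

S(f_1,f_2): lcm = x. S = -y**2 + 3/2*y*z + 5/4*y - 1/4.
  reduce S modulo (f_1, f_2):
  remainder -y**2 + 3/2*y*z + 5/4*y - 1/4 ≠ 0; add g_3 = -y**2 + 3/2*y*z + 5/4*y - 1/4 to the basis.

The other S-polynomials (S(f_1,g_3), S(f_2,g_3)) all reduce to 0 modulo the current basis, so we have a Gröbner basis.
Inter-reduce: drop elements whose leading term is divisible by another's, tail-reduce, and make monic.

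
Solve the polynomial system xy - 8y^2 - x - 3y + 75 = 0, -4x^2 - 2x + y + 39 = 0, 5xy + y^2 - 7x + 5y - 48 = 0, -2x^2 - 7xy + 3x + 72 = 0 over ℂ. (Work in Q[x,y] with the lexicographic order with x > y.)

{(3, 3)}

Compute a lex Gröbner basis by Buchberger's algorithm.
f_1 = xy - x - 8y^2 - 3y + 75, LT = xy.
f_2 = -4x^2 - 2x + y + 39, LT = x^2.
f_3 = 5xy - 7x + y^2 + 5y - 48, LT = xy.
f_4 = -2x^2 - 7xy + 3x + 72, LT = x^2.

S(f_1,f_2): lcm = x^2y. S = -x^2 - 8xy^2 - 7/2xy + 75x + 1/4y^2 + 39/4y.
  leading term x^2: subtract (1/4)·f_2 from -x^2 - 8xy^2 - 7/2xy + 75x + 1/4y^2 + 39/4y → -8xy^2 - 7/2xy + 151/2x + 1/4y^2 + 19/2y - 39/4
  leading term xy^2: subtract (-8y)·f_1 from -8xy^2 - 7/2xy + 151/2x + 1/4y^2 + 19/2y - 39/4 → -23/2xy + 151/2x - 64y^3 - 95/4y^2 + 1219/2y - 39/4
  leading term xy: subtract (-23/2)·f_1 from -23/2xy + 151/2x - 64y^3 - 95/4y^2 + 1219/2y - 39/4 → 64x - 64y^3 - 463/4y^2 + 575y + 3411/4
  leading term x: no divisor's leading term divides it; move 64x to the remainder.
  leading term y^3: no divisor's leading term divides it; move -64y^3 to the remainder.
  leading term y^2: no divisor's leading term divides it; move -463/4y^2 to the remainder.
  leading term y: no divisor's leading term divides it; move 575y to the remainder.
  leading term 1: no divisor's leading term divides it; move 3411/4 to the remainder.
  remainder 64x - 64y^3 - 463/4y^2 + 575y + 3411/4 ≠ 0; add h_5 = 64x - 64y^3 - 463/4y^2 + 575y + 3411/4 to the basis.

S(f_1,f_3): lcm = xy. S = 2/5x - 41/5y^2 - 4y + 423/5.
  leading term x: subtract (1/160)·h_5 from 2/5x - 41/5y^2 - 4y + 423/5 → 2/5y^3 - 957/128y^2 - 243/32y + 50733/640
  leading term y^3: no divisor's leading term divides it; move 2/5y^3 to the remainder.
  leading term y^2: no divisor's leading term divides it; move -957/128y^2 to the remainder.
  leading term y: no divisor's leading term divides it; move -243/32y to the remainder.
  leading term 1: no divisor's leading term divides it; move 50733/640 to the remainder.
  remainder 2/5y^3 - 957/128y^2 - 243/32y + 50733/640 ≠ 0; add h_6 = 2/5y^3 - 957/128y^2 - 243/32y + 50733/640 to the basis.

S(f_1,f_4): lcm = x^2y. S = -x^2 - 23/2xy^2 - 3/2xy + 75x + 36y.
  leading term x^2: subtract (1/4)·f_2 from -x^2 - 23/2xy^2 - 3/2xy + 75x + 36y → -23/2xy^2 - 3/2xy + 151/2x + 143/4y - 39/4
  leading term xy^2: subtract (-23/2y)·f_1 from -23/2xy^2 - 3/2xy + 151/2x + 143/4y - 39/4 → -13xy + 151/2x - 92y^3 - 69/2y^2 + 3593/4y - 39/4
  leading term xy: subtract (-13)·f_1 from -13xy + 151/2x - 92y^3 - 69/2y^2 + 3593/4y - 39/4 → 125/2x - 92y^3 - 277/2y^2 + 3437/4y + 3861/4
  leading term x: subtract (125/128)·h_5 from 125/2x - 92y^3 - 277/2y^2 + 3437/4y + 3861/4 → -59/2y^3 - 13037/512y^2 + 38109/128y + 67833/512
  leading term y^3: subtract (-295/4)·h_6 from -59/2y^3 - 13037/512y^2 + 38109/128y + 67833/512 → -36919/64y^2 - 4197/16y + 382635/64
  leading term y^2: no divisor's leading term divides it; move -36919/64y^2 to the remainder.
  leading term y: no divisor's leading term divides it; move -4197/16y to the remainder.
  leading term 1: no divisor's leading term divides it; move 382635/64 to the remainder.
  remainder -36919/64y^2 - 4197/16y + 382635/64 ≠ 0; add h_7 = -36919/64y^2 - 4197/16y + 382635/64 to the basis.

S(f_2,f_3): lcm = x^2y. S = 7/5x^2 - 1/5xy^2 - 1/2xy + 48/5x - 1/4y^2 - 39/4y.
  leading term x^2: subtract (-7/20)·f_2 from 7/5x^2 - 1/5xy^2 - 1/2xy + 48/5x - 1/4y^2 - 39/4y → -1/5xy^2 - 1/2xy + 89/10x - 1/4y^2 - 47/5y + 273/20
  leading term xy^2: subtract (-1/5y)·f_1 from -1/5xy^2 - 1/2xy + 89/10x - 1/4y^2 - 47/5y + 273/20 → -7/10xy + 89/10x - 8/5y^3 - 17/20y^2 + 28/5y + 273/20
  leading term xy: subtract (-7/10)·f_1 from -7/10xy + 89/10x - 8/5y^3 - 17/20y^2 + 28/5y + 273/20 → 41/5x - 8/5y^3 - 129/20y^2 + 7/2y + 1323/20
  leading term x: subtract (41/320)·h_5 from 41/5x - 8/5y^3 - 129/20y^2 + 7/2y + 1323/20 → 33/5y^3 + 10727/1280y^2 - 4491/64y - 55179/1280
  leading term y^3: subtract (33/2)·h_6 from 33/5y^3 + 10727/1280y^2 - 4491/64y - 55179/1280 → 21079/160y^2 + 441/8y - 216171/160
  leading term y^2: subtract (-42158/184595)·h_7 from 21079/160y^2 + 441/8y - 216171/160 → -882771/184595y + 2648313/184595
  leading term y: no divisor's leading term divides it; move -882771/184595y to the remainder.
  leading term 1: no divisor's leading term divides it; move 2648313/184595 to the remainder.
  remainder -882771/184595y + 2648313/184595 ≠ 0; add h_8 = -882771/184595y + 2648313/184595 to the basis.

The other S-polynomials (S(f_2,f_4), S(f_3,f_4), S(f_1,h_5), S(f_2,h_5), S(f_3,h_5), S(f_4,h_5), S(f_1,h_6), S(f_2,h_6), S(f_3,h_6), S(f_4,h_6), S(h_5,h_6), S(f_1,h_7), S(f_2,h_7), S(f_3,h_7), S(f_4,h_7), S(h_5,h_7), S(h_6,h_7), S(f_1,h_8), S(f_2,h_8), S(f_3,h_8), S(f_4,h_8), S(h_5,h_8), S(h_6,h_8), S(h_7,h_8)) all reduce to 0 modulo the current basis, so we have a Gröbner basis.
Inter-reduce: drop elements whose leading term is divisible by another's, tail-reduce, and make monic.
Reduced Gröbner basis: {x - 3, y - 3}.

The lex basis is triangular: the last element involves only y. Solving y - 3 = 0 gives y ∈ {3}; substituting each value into the earlier elements determines the remaining variables.
  y = 3: the earlier basis element becomes x - 3 = 0, giving x = 3 — point (3, 3).
Substituting each solution back into the original system confirms all equations vanish.
Zero-dimensionality of the ideal guarantees finitely many solutions over ℂ.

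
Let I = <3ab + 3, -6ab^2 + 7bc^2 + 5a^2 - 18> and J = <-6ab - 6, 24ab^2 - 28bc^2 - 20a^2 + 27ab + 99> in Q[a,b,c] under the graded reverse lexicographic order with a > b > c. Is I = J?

Yes, the ideals are equal.

Since reduced Gröbner bases are canonical representatives of ideals under a given ordering, it suffices to compute and compare them.
Buchberger on the first generating set:
f_1 = 3ab + 3, LT = ab.
f_2 = -6ab^2 + 7bc^2 + 5a^2 - 18, LT = ab^2.

S(f_1,f_2): lcm = ab^2. S = 7/6bc^2 + 5/6a^2 + b - 3.
  leading term bc^2: no divisor's leading term divides it; move 7/6bc^2 to the remainder.
  leading term a^2: no divisor's leading term divides it; move 5/6a^2 to the remainder.
  leading term b: no divisor's leading term divides it; move b to the remainder.
  leading term 1: no divisor's leading term divides it; move -3 to the remainder.
  remainder 7/6bc^2 + 5/6a^2 + b - 3 ≠ 0; add g_3 = 7/6bc^2 + 5/6a^2 + b - 3 to the basis.

S(f_1,g_3): lcm = abc^2. S = -5/7a^3 - 6/7ab + c^2 + 18/7a.
  leading term a^3: no divisor's leading term divides it; move -5/7a^3 to the remainder.
  leading term ab: subtract (-2/7)·f_1 from -6/7ab + c^2 + 18/7a → c^2 + 18/7a + 6/7
  leading term c^2: no divisor's leading term divides it; move c^2 to the remainder.
  leading term a: no divisor's leading term divides it; move 18/7a to the remainder.
  leading term 1: no divisor's leading term divides it; move 6/7 to the remainder.
  remainder -5/7a^3 + c^2 + 18/7a + 6/7 ≠ 0; add g_4 = -5/7a^3 + c^2 + 18/7a + 6/7 to the basis.

S(f_2,g_3): lcm = ab^2c^2. S = -7/6bc^4 - 5/7a^3b - 5/6a^2c^2 - 6/7ab^2 + 18/7ab + 3c^2.
  leading term bc^4: subtract (-c^2)·g_3 from -7/6bc^4 - 5/7a^3b - 5/6a^2c^2 - 6/7ab^2 + 18/7ab + 3c^2 → -5/7a^3b - 6/7ab^2 + bc^2 + 18/7ab
  leading term a^3b: subtract (-5/21a^2)·f_1 from -5/7a^3b - 6/7ab^2 + bc^2 + 18/7ab → -6/7ab^2 + bc^2 + 5/7a^2 + 18/7ab
  leading term ab^2: subtract (-2/7b)·f_1 from -6/7ab^2 + bc^2 + 5/7a^2 + 18/7ab → bc^2 + 5/7a^2 + 18/7ab + 6/7b
  leading term bc^2: subtract (6/7)·g_3 from bc^2 + 5/7a^2 + 18/7ab + 6/7b → 18/7ab + 18/7
  leading term ab: subtract (6/7)·f_1 from 18/7ab + 18/7 → 0
  remainder 0.

S(f_1,g_4): lcm = a^3b. S = 7/5bc^2 + a^2 + 18/5ab + 6/5b.
  leading term bc^2: subtract (6/5)·g_3 from 7/5bc^2 + a^2 + 18/5ab + 6/5b → 18/5ab + 18/5
  leading term ab: subtract (6/5)·f_1 from 18/5ab + 18/5 → 0
  remainder 0.

S(f_2,g_4): lcm = a^3b^2. S = -7/6a^2bc^2 - 5/6a^4 + 7/5b^2c^2 + 18/5ab^2 + 3a^2 + 6/5b^2.
  leading term a^2bc^2: subtract (-7/18ac^2)·f_1 from -7/6a^2bc^2 - 5/6a^4 + 7/5b^2c^2 + 18/5ab^2 + 3a^2 + 6/5b^2 → -5/6a^4 + 7/5b^2c^2 + 18/5ab^2 + 7/6ac^2 + 3a^2 + 6/5b^2
  leading term a^4: subtract (7/6a)·g_4 from -5/6a^4 + 7/5b^2c^2 + 18/5ab^2 + 7/6ac^2 + 3a^2 + 6/5b^2 → 7/5b^2c^2 + 18/5ab^2 + 6/5b^2 - a
  leading term b^2c^2: subtract (6/5b)·g_3 from 7/5b^2c^2 + 18/5ab^2 + 6/5b^2 - a → -a^2b + 18/5ab^2 - a + 18/5b
  leading term a^2b: subtract (-1/3a)·f_1 from -a^2b + 18/5ab^2 - a + 18/5b → 18/5ab^2 + 18/5b
  leading term ab^2: subtract (6/5b)·f_1 from 18/5ab^2 + 18/5b → 0
  remainder 0.

S(g_3,g_4): leading monomials are coprime, so the S-polynomial reduces to 0 (Buchberger's first criterion).
Every S-polynomial of the final basis reduces to 0, so we have a Gröbner basis.
Inter-reduce: drop elements whose leading term is divisible by another's, tail-reduce, and make monic.
Reduced Gröbner basis: {a^3 - 7/5c^2 - 18/5a - 6/5, bc^2 + 5/7a^2 + 6/7b - 18/7, ab + 1}.

Buchberger on the second generating set:
h_1 = -6ab - 6, LT = ab.
h_2 = 24ab^2 - 28bc^2 - 20a^2 + 27ab + 99, LT = ab^2.

S(h_1,h_2): lcm = ab^2. S = 7/6bc^2 + 5/6a^2 - 9/8ab + b - 33/8.
  leading term bc^2: no divisor's leading term divides it; move 7/6bc^2 to the remainder.
  leading term a^2: no divisor's leading term divides it; move 5/6a^2 to the remainder.
  leading term ab: subtract (3/16)·h_1 from -9/8ab + b - 33/8 → b - 3
  leading term b: no divisor's leading term divides it; move b to the remainder.
  leading term 1: no divisor's leading term divides it; move -3 to the remainder.
  remainder 7/6bc^2 + 5/6a^2 + b - 3 ≠ 0; add k_3 = 7/6bc^2 + 5/6a^2 + b - 3 to the basis.

S(h_1,k_3): lcm = abc^2. S = -5/7a^3 - 6/7ab + c^2 + 18/7a.
  leading term a^3: no divisor's leading term divides it; move -5/7a^3 to the remainder.
  leading term ab: subtract (1/7)·h_1 from -6/7ab + c^2 + 18/7a → c^2 + 18/7a + 6/7
  leading term c^2: no divisor's leading term divides it; move c^2 to the remainder.
  leading term a: no divisor's leading term divides it; move 18/7a to the remainder.
  leading term 1: no divisor's leading term divides it; move 6/7 to the remainder.
  remainder -5/7a^3 + c^2 + 18/7a + 6/7 ≠ 0; add k_4 = -5/7a^3 + c^2 + 18/7a + 6/7 to the basis.

S(h_2,k_3): lcm = ab^2c^2. S = -7/6bc^4 - 5/7a^3b - 5/6a^2c^2 + 9/8abc^2 - 6/7ab^2 + 18/7ab + 33/8c^2.
  leading term bc^4: subtract (-c^2)·k_3 from -7/6bc^4 - 5/7a^3b - 5/6a^2c^2 + 9/8abc^2 - 6/7ab^2 + 18/7ab + 33/8c^2 → -5/7a^3b + 9/8abc^2 - 6/7ab^2 + bc^2 + 18/7ab + 9/8c^2
  leading term a^3b: subtract (5/42a^2)·h_1 from -5/7a^3b + 9/8abc^2 - 6/7ab^2 + bc^2 + 18/7ab + 9/8c^2 → 9/8abc^2 - 6/7ab^2 + bc^2 + 5/7a^2 + 18/7ab + 9/8c^2
  leading term abc^2: subtract (-3/16c^2)·h_1 from 9/8abc^2 - 6/7ab^2 + bc^2 + 5/7a^2 + 18/7ab + 9/8c^2 → -6/7ab^2 + bc^2 + 5/7a^2 + 18/7ab
  leading term ab^2: subtract (1/7b)·h_1 from -6/7ab^2 + bc^2 + 5/7a^2 + 18/7ab → bc^2 + 5/7a^2 + 18/7ab + 6/7b
  leading term bc^2: subtract (6/7)·k_3 from bc^2 + 5/7a^2 + 18/7ab + 6/7b → 18/7ab + 18/7
  leading term ab: subtract (-3/7)·h_1 from 18/7ab + 18/7 → 0
  remainder 0.

S(h_1,k_4): lcm = a^3b. S = 7/5bc^2 + a^2 + 18/5ab + 6/5b.
  leading term bc^2: subtract (6/5)·k_3 from 7/5bc^2 + a^2 + 18/5ab + 6/5b → 18/5ab + 18/5
  leading term ab: subtract (-3/5)·h_1 from 18/5ab + 18/5 → 0
  remainder 0.

S(h_2,k_4): lcm = a^3b^2. S = -7/6a^2bc^2 - 5/6a^4 + 9/8a^3b + 7/5b^2c^2 + 18/5ab^2 + 33/8a^2 + 6/5b^2.
  leading term a^2bc^2: subtract (7/36ac^2)·h_1 from -7/6a^2bc^2 - 5/6a^4 + 9/8a^3b + 7/5b^2c^2 + 18/5ab^2 + 33/8a^2 + 6/5b^2 → -5/6a^4 + 9/8a^3b + 7/5b^2c^2 + 18/5ab^2 + 7/6ac^2 + 33/8a^2 + 6/5b^2
  leading term a^4: subtract (7/6a)·k_4 from -5/6a^4 + 9/8a^3b + 7/5b^2c^2 + 18/5ab^2 + 7/6ac^2 + 33/8a^2 + 6/5b^2 → 9/8a^3b + 7/5b^2c^2 + 18/5ab^2 + 9/8a^2 + 6/5b^2 - a
  leading term a^3b: subtract (-3/16a^2)·h_1 from 9/8a^3b + 7/5b^2c^2 + 18/5ab^2 + 9/8a^2 + 6/5b^2 - a → 7/5b^2c^2 + 18/5ab^2 + 6/5b^2 - a
  leading term b^2c^2: subtract (6/5b)·k_3 from 7/5b^2c^2 + 18/5ab^2 + 6/5b^2 - a → -a^2b + 18/5ab^2 - a + 18/5b
  leading term a^2b: subtract (1/6a)·h_1 from -a^2b + 18/5ab^2 - a + 18/5b → 18/5ab^2 + 18/5b
  leading term ab^2: subtract (-3/5b)·h_1 from 18/5ab^2 + 18/5b → 0
  remainder 0.

S(k_3,k_4): leading monomials are coprime, so the S-polynomial reduces to 0 (Buchberger's first criterion).
Every S-polynomial of the final basis reduces to 0, so we have a Gröbner basis.
Inter-reduce: drop elements whose leading term is divisible by another's, tail-reduce, and make monic.
Reduced Gröbner basis: {a^3 - 7/5c^2 - 18/5a - 6/5, bc^2 + 5/7a^2 + 6/7b - 18/7, ab + 1}.

Same reduced basis, so the two generating sets span the same ideal.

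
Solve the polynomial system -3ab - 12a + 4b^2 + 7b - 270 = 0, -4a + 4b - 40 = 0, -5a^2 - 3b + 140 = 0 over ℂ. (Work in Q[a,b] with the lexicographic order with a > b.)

Compute a lex Gröbner basis by Buchberger's algorithm.
f_1 = -3ab - 12a + 4b^2 + 7b - 270, LT = ab.
f_2 = -4a + 4b - 40, LT = a.
f_3 = -5a^2 - 3b + 140, LT = a^2.

S(f_1,f_2): lcm = ab. S = 4a - 1/3b^2 - 37/3b + 90.
  reduce S modulo (f_1, f_2, f_3):
  remainder -1/3b^2 - 25/3b + 50 ≠ 0; add h_4 = -1/3b^2 - 25/3b + 50 to the basis.

S(f_1,f_3): lcm = a^2b. S = 4a^2 - 4/3ab^2 - 7/3ab + 90a - 3/5b^2 + 28b.
  reduce S modulo (f_1, f_2, f_3, h_4):
  remainder -1332b + 6660 ≠ 0; add h_5 = -1332b + 6660 to the basis.

The other S-polynomials (S(f_2,f_3), S(f_1,h_4), S(f_2,h_4), S(f_3,h_4), S(f_1,h_5), S(f_2,h_5), S(f_3,h_5), S(h_4,h_5)) all reduce to 0 modulo the current basis, so we have a Gröbner basis.
Inter-reduce: drop elements whose leading term is divisible by another's, tail-reduce, and make monic.
Reduced Gröbner basis: {a + 5, b - 5}.

A lex Gröbner basis eliminates variables successively. Here b - 5 depends only on b, with roots {5}; lifting each root through the earlier basis elements recovers the full solutions.
  b = 5: the earlier basis element becomes a + 5 = 0, giving a = -5 — point (-5, 5).

{(-5, 5)}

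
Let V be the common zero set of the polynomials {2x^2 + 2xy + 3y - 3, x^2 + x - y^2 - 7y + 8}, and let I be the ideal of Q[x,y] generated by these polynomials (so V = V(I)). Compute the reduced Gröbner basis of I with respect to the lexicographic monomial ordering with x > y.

G = {x^2 + x + 3/44y - 3/44, xy - x + 63/44y - 63/44, y^2 + 311/44y - 355/44}

f_1 = 2x^2 + 2xy + 3y - 3, LT = x^2.
f_2 = x^2 + x - y^2 - 7y + 8, LT = x^2.

S(f_1,f_2): lcm = x^2. S = xy - x + y^2 + 17/2y - 19/2.
  leading term xy: no divisor's leading term divides it; move xy to the remainder.
  leading term x: no divisor's leading term divides it; move -x to the remainder.
  leading term y^2: no divisor's leading term divides it; move y^2 to the remainder.
  leading term y: no divisor's leading term divides it; move 17/2y to the remainder.
  leading term 1: no divisor's leading term divides it; move -19/2 to the remainder.
  remainder xy - x + y^2 + 17/2y - 19/2 ≠ 0; add g_3 = xy - x + y^2 + 17/2y - 19/2 to the basis.

S(f_1,g_3): lcm = x^2y. S = x^2 - 17/2xy + 19/2x + 3/2y^2 - 3/2y.
  leading term x^2: subtract (1/2)·f_1 from x^2 - 17/2xy + 19/2x + 3/2y^2 - 3/2y → -19/2xy + 19/2x + 3/2y^2 - 3y + 3/2
  leading term xy: subtract (-19/2)·g_3 from -19/2xy + 19/2x + 3/2y^2 - 3y + 3/2 → 11y^2 + 311/4y - 355/4
  leading term y^2: no divisor's leading term divides it; move 11y^2 to the remainder.
  leading term y: no divisor's leading term divides it; move 311/4y to the remainder.
  leading term 1: no divisor's leading term divides it; move -355/4 to the remainder.
  remainder 11y^2 + 311/4y - 355/4 ≠ 0; add g_4 = 11y^2 + 311/4y - 355/4 to the basis.

The other S-polynomials (S(f_2,g_3), S(f_1,g_4), S(f_2,g_4), S(g_3,g_4)) all reduce to 0 modulo the current basis, so we have a Gröbner basis.
Inter-reduce: drop elements whose leading term is divisible by another's, tail-reduce, and make monic.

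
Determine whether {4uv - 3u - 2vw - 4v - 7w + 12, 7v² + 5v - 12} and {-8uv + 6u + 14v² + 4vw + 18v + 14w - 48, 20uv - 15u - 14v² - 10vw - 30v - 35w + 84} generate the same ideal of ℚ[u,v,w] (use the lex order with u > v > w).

Since reduced Gröbner bases are canonical representatives of ideals under a given ordering, it suffices to compute and compare them.
Buchberger on the first generating set:
f_1 = 4uv - 3u - 2vw - 4v - 7w + 12, LT = uv.
f_2 = 7v² + 5v - 12, LT = v².

S(f_1,f_2): lcm = uv². S = -41/28uv + 12/7u - ½v²w - v² - 7/4vw + 3v.
  leading term uv: subtract (-41/112)·f_1 from -41/28uv + 12/7u - ½v²w - v² - 7/4vw + 3v → 69/112u - ½v²w - v² - 139/56vw + 43/28v - 41/16w + 123/28
  leading term u: no divisor's leading term divides it; move 69/112u to the remainder.
  leading term v²w: subtract (-1/14w)·f_2 from -½v²w - v² - 139/56vw + 43/28v - 41/16w + 123/28 → -v² - 17/8vw + 43/28v - 383/112w + 123/28
  leading term v²: subtract (-1/7)·f_2 from -v² - 17/8vw + 43/28v - 383/112w + 123/28 → -17/8vw + 9/4v - 383/112w + 75/28
  leading term vw: no divisor's leading term divides it; move -17/8vw to the remainder.
  leading term v: no divisor's leading term divides it; move 9/4v to the remainder.
  leading term w: no divisor's leading term divides it; move -383/112w to the remainder.
  leading term 1: no divisor's leading term divides it; move 75/28 to the remainder.
  remainder 69/112u - 17/8vw + 9/4v - 383/112w + 75/28 ≠ 0; add g_3 = 69/112u - 17/8vw + 9/4v - 383/112w + 75/28 to the basis.

The other S-polynomials (S(f_1,g_3), S(f_2,g_3)) all reduce to 0 modulo the current basis, so we have a Gröbner basis.
Inter-reduce: drop elements whose leading term is divisible by another's, tail-reduce, and make monic.
Reduced Gröbner basis: {u - 238/69vw + 84/23v - 383/69w + 100/23, v² + 5/7v - 12/7}.

Buchberger on the second generating set:
h_1 = -8uv + 6u + 14v² + 4vw + 18v + 14w - 48, LT = uv.
h_2 = 20uv - 15u - 14v² - 10vw - 30v - 35w + 84, LT = uv.

S(h_1,h_2): lcm = uv. S = -21/20v² - ¾v + 9/5.
  leading term v²: no divisor's leading term divides it; move -21/20v² to the remainder.
  leading term v: no divisor's leading term divides it; move -¾v to the remainder.
  leading term 1: no divisor's leading term divides it; move 9/5 to the remainder.
  remainder -21/20v² - ¾v + 9/5 ≠ 0; add k_3 = -21/20v² - ¾v + 9/5 to the basis.

S(h_1,k_3): lcm = uv². S = -41/28uv + 12/7u - 7/4v³ - ½v²w - 9/4v² - 7/4vw + 6v.
  leading term uv: subtract (41/224)·h_1 from -41/28uv + 12/7u - 7/4v³ - ½v²w - 9/4v² - 7/4vw + 6v → 69/112u - 7/4v³ - ½v²w - 77/16v² - 139/56vw + 303/112v - 41/16w + 123/14
  leading term u: no divisor's leading term divides it; move 69/112u to the remainder.
  leading term v³: subtract (5/3v)·k_3 from -7/4v³ - ½v²w - 77/16v² - 139/56vw + 303/112v - 41/16w + 123/14 → -½v²w - 57/16v² - 139/56vw - 33/112v - 41/16w + 123/14
  leading term v²w: subtract (10/21w)·k_3 from -½v²w - 57/16v² - 139/56vw - 33/112v - 41/16w + 123/14 → -57/16v² - 17/8vw - 33/112v - 383/112w + 123/14
  leading term v²: subtract (95/28)·k_3 from -57/16v² - 17/8vw - 33/112v - 383/112w + 123/14 → -17/8vw + 9/4v - 383/112w + 75/28
  leading term vw: no divisor's leading term divides it; move -17/8vw to the remainder.
  leading term v: no divisor's leading term divides it; move 9/4v to the remainder.
  leading term w: no divisor's leading term divides it; move -383/112w to the remainder.
  leading term 1: no divisor's leading term divides it; move 75/28 to the remainder.
  remainder 69/112u - 17/8vw + 9/4v - 383/112w + 75/28 ≠ 0; add k_4 = 69/112u - 17/8vw + 9/4v - 383/112w + 75/28 to the basis.

The other S-polynomials (S(h_2,k_3), S(h_1,k_4), S(h_2,k_4), S(k_3,k_4)) all reduce to 0 modulo the current basis, so we have a Gröbner basis.
Inter-reduce: drop elements whose leading term is divisible by another's, tail-reduce, and make monic.
Reduced Gröbner basis: {u - 238/69vw + 84/23v - 383/69w + 100/23, v² + 5/7v - 12/7}.

Same reduced basis, so the two generating sets span the same ideal.

Yes, the ideals are equal.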